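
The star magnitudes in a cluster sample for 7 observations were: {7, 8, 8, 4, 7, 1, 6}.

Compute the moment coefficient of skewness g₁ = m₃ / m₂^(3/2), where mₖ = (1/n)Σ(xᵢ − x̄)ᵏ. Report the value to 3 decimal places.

-1.074

x̄ = (7 + 8 + 8 + 4 + 7 + 1 + 6) / 7 = 5.8571
deviations (xᵢ − x̄): 1.1429, 2.1429, 2.1429, -1.8571, 1.1429, -4.8571, 0.1429
Σ(xᵢ − x̄)² = 38.8571 ⇒ m₂ = 38.8571/7 = 5.55102
Σ(xᵢ − x̄)³ = -98.3265 ⇒ m₃ = -98.3265/7 = -14.04665
m₂^(3/2) = 5.55102^(1.5) = 13.07854
g₁ = m₃ / m₂^(3/2) = -14.04665 / 13.07854 ≈ -1.074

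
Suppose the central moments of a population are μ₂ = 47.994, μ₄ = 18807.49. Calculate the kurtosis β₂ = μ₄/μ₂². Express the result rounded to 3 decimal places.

8.165

μ₂² = 47.994² = 2303.42404
μ₄/μ₂² = 18807.49 / 2303.42404 = 8.16501
β₂ ≈ 8.165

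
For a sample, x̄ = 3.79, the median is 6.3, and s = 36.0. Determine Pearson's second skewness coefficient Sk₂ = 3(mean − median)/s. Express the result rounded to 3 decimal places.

-0.209

Sk₂ = 3(3.79 − 6.3) / 36.0 = 3 × -2.5100 / 36.0
    = -7.5300 / 36.0 ≈ -0.209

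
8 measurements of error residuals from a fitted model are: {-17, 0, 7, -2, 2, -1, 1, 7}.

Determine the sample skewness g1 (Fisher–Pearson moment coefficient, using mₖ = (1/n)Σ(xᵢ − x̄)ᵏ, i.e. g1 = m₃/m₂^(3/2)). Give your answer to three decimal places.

-1.358

x̄ = (-17 + 0 + 7 - 2 + 2 - 1 + 1 + 7) / 8 = -0.3750
deviations (xᵢ − x̄): -16.6250, 0.3750, 7.3750, -1.6250, 2.3750, -0.6250, 1.3750, 7.3750
Σ(xᵢ − x̄)² = 395.8750 ⇒ m₂ = 395.8750/8 = 49.48438
Σ(xᵢ − x̄)³ = -3781.2188 ⇒ m₃ = -3781.2188/8 = -472.65234
m₂^(3/2) = 49.48438^(1.5) = 348.09849
g1 = m₃ / m₂^(3/2) = -472.65234 / 348.09849 ≈ -1.358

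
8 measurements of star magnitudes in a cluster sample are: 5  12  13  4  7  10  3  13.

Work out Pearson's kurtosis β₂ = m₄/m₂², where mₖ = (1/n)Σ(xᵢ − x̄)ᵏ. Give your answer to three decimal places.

1.352

x̄ = 8.3750
Σ(xᵢ − x̄)² = 119.8750 ⇒ m₂ = 14.98438
Σ(xᵢ − x̄)⁴ = 2429.1191 ⇒ m₄ = 303.63989
m₂² = 224.53149
β₂ = m₄/m₂² = 303.63989 / 224.53149 ≈ 1.352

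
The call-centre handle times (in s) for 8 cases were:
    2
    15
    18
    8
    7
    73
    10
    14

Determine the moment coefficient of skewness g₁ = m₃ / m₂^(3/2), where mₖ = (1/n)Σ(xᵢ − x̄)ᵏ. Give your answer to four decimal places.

x̄ = (2 + 15 + 18 + 8 + 7 + 73 + 10 + 14) / 8 = 18.3750
deviations (xᵢ − x̄): -16.3750, -3.3750, -0.3750, -10.3750, -11.3750, 54.6250, -8.3750, -4.3750
Σ(xᵢ − x̄)² = 3589.8750 ⇒ m₂ = 3589.8750/8 = 448.73438
Σ(xᵢ − x̄)³ = 155305.9688 ⇒ m₃ = 155305.9688/8 = 19413.24609
m₂^(3/2) = 448.73438^(1.5) = 9505.69793
g₁ = m₃ / m₂^(3/2) = 19413.24609 / 9505.69793 ≈ 2.0423

2.0423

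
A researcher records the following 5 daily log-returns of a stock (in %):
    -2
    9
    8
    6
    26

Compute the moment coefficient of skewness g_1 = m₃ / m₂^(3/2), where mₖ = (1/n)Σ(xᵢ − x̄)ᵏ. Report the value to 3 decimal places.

x̄ = (-2 + 9 + 8 + 6 + 26) / 5 = 9.4000
deviations (xᵢ − x̄): -11.4000, -0.4000, -1.4000, -3.4000, 16.6000
Σ(xᵢ − x̄)² = 419.2000 ⇒ m₂ = 419.2000/5 = 83.84000
Σ(xᵢ − x̄)³ = 3050.6400 ⇒ m₃ = 3050.6400/5 = 610.12800
m₂^(3/2) = 83.84000^(1.5) = 767.67413
g_1 = m₃ / m₂^(3/2) = 610.12800 / 767.67413 ≈ 0.795

0.795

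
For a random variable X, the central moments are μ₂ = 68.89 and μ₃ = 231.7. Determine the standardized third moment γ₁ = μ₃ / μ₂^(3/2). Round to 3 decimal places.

0.405

σ = √μ₂ = √68.89 = 8.30000
σ³ = μ₂^(3/2) = 571.78700
γ₁ = μ₃/σ³ = 231.7 / 571.78700 ≈ 0.405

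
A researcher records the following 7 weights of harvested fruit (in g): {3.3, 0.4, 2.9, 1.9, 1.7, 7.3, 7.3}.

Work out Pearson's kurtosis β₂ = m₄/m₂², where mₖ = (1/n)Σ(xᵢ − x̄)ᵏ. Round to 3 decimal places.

1.806

x̄ = 3.5429
Σ(xᵢ − x̄)² = 44.6771 ⇒ m₂ = 6.38245
Σ(xᵢ − x̄)⁴ = 515.0882 ⇒ m₄ = 73.58404
m₂² = 40.73565
β₂ = m₄/m₂² = 73.58404 / 40.73565 ≈ 1.806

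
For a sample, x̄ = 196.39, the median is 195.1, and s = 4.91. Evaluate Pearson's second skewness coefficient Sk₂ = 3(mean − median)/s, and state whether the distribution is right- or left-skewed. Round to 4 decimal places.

Sk₂ = 3(196.39 − 195.1) / 4.91 = 3 × 1.2900 / 4.91
    = 3.8700 / 4.91 ≈ 0.7882
Sk₂ > 0 ⇒ mean > median ⇒ right-skewed (positive skew).

0.7882, right-skewed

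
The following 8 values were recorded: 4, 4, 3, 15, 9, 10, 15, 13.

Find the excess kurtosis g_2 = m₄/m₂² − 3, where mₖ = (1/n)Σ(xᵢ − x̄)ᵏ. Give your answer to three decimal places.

-1.588

x̄ = 9.1250
Σ(xᵢ − x̄)² = 174.8750 ⇒ m₂ = 21.85938
Σ(xᵢ − x̄)⁴ = 5395.9004 ⇒ m₄ = 674.48755
m₂² = 477.83228
g_2 = m₄/m₂² − 3 = 1.41156 − 3 ≈ -1.588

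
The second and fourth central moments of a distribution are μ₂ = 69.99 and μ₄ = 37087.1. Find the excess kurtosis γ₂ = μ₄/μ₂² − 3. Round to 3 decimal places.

4.571

μ₂² = 69.99² = 4898.60010
μ₄/μ₂² = 37087.1 / 4898.60010 = 7.57096
γ₂ = 7.57096 − 3 ≈ 4.571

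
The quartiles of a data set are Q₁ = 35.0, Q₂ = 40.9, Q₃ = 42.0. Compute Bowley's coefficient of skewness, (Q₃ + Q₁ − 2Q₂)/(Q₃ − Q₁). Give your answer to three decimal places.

-0.686

numerator: Q₃ + Q₁ − 2Q₂ = 42.0 + 35.0 − 2×40.9 = -4.8000
denominator: Q₃ − Q₁ = 42.0 − 35.0 = 7.0000
Bowley skewness = -4.8000 / 7.0000 ≈ -0.686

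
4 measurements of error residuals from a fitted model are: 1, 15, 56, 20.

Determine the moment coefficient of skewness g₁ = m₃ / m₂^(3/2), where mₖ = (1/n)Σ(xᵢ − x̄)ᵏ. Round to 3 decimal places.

0.741

x̄ = (1 + 15 + 56 + 20) / 4 = 23.0000
deviations (xᵢ − x̄): -22.0000, -8.0000, 33.0000, -3.0000
Σ(xᵢ − x̄)² = 1646.0000 ⇒ m₂ = 1646.0000/4 = 411.50000
Σ(xᵢ − x̄)³ = 24750.0000 ⇒ m₃ = 24750.0000/4 = 6187.50000
m₂^(3/2) = 411.50000^(1.5) = 8347.46793
g₁ = m₃ / m₂^(3/2) = 6187.50000 / 8347.46793 ≈ 0.741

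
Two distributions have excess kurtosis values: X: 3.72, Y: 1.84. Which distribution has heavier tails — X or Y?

Higher excess kurtosis ⇒ heavier tails relative to the normal distribution.
3.72 vs 1.84: the larger is 3.72, so X has heavier tails.

X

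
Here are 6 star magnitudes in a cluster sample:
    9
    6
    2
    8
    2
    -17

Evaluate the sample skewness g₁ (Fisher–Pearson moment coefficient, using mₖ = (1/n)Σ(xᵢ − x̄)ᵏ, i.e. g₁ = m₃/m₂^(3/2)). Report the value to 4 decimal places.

-1.4275

x̄ = (9 + 6 + 2 + 8 + 2 - 17) / 6 = 1.6667
deviations (xᵢ − x̄): 7.3333, 4.3333, 0.3333, 6.3333, 0.3333, -18.6667
Σ(xᵢ − x̄)² = 461.3333 ⇒ m₂ = 461.3333/6 = 76.88889
Σ(xᵢ − x̄)³ = -5774.4444 ⇒ m₃ = -5774.4444/6 = -962.40741
m₂^(3/2) = 76.88889^(1.5) = 674.21029
g₁ = m₃ / m₂^(3/2) = -962.40741 / 674.21029 ≈ -1.4275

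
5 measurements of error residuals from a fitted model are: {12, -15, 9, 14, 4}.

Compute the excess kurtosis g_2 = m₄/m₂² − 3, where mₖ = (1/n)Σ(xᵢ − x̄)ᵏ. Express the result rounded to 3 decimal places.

x̄ = 4.8000
Σ(xᵢ − x̄)² = 546.8000 ⇒ m₂ = 109.36000
Σ(xᵢ − x̄)⁴ = 163858.2560 ⇒ m₄ = 32771.65120
m₂² = 11959.60960
g_2 = m₄/m₂² − 3 = 2.74019 − 3 ≈ -0.260

-0.260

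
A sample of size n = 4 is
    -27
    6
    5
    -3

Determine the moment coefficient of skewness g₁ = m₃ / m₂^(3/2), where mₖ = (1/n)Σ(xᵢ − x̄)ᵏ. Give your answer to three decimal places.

x̄ = (-27 + 6 + 5 - 3) / 4 = -4.7500
deviations (xᵢ − x̄): -22.2500, 10.7500, 9.7500, 1.7500
Σ(xᵢ − x̄)² = 708.7500 ⇒ m₂ = 708.7500/4 = 177.18750
Σ(xᵢ − x̄)³ = -8840.6250 ⇒ m₃ = -8840.6250/4 = -2210.15625
m₂^(3/2) = 177.18750^(1.5) = 2358.57462
g₁ = m₃ / m₂^(3/2) = -2210.15625 / 2358.57462 ≈ -0.937

-0.937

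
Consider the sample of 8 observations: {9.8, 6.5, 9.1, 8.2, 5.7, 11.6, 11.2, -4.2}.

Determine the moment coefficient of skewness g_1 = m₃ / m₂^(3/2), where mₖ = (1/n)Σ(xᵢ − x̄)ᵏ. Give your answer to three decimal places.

x̄ = (9.8 + 6.5 + 9.1 + 8.2 + 5.7 + 11.6 + 11.2 - 4.2) / 8 = 7.2375
deviations (xᵢ − x̄): 2.5625, -0.7375, 1.8625, 0.9625, -1.5375, 4.3625, 3.9625, -11.4375
Σ(xᵢ − x̄)² = 179.4188 ⇒ m₂ = 179.4188/8 = 22.42734
Σ(xᵢ − x̄)³ = -1330.8280 ⇒ m₃ = -1330.8280/8 = -166.35350
m₂^(3/2) = 22.42734^(1.5) = 106.21033
g_1 = m₃ / m₂^(3/2) = -166.35350 / 106.21033 ≈ -1.566

-1.566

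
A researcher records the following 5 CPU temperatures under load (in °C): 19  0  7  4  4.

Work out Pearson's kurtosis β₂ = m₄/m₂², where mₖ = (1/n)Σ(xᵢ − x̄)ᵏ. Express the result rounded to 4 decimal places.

x̄ = 6.8000
Σ(xᵢ − x̄)² = 210.8000 ⇒ m₂ = 42.16000
Σ(xᵢ − x̄)⁴ = 24414.4160 ⇒ m₄ = 4882.88320
m₂² = 1777.46560
β₂ = m₄/m₂² = 4882.88320 / 1777.46560 ≈ 2.7471

2.7471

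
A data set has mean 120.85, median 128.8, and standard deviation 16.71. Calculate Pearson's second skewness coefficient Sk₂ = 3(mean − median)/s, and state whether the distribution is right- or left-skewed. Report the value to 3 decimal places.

Sk₂ = 3(120.85 − 128.8) / 16.71 = 3 × -7.9500 / 16.71
    = -23.8500 / 16.71 ≈ -1.427
Sk₂ < 0 ⇒ mean < median ⇒ left-skewed (negative skew).

-1.427, left-skewed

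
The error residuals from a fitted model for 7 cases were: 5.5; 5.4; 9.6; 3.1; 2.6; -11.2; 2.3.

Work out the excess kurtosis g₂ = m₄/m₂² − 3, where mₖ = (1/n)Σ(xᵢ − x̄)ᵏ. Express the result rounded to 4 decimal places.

1.0268

x̄ = 2.4714
Σ(xᵢ − x̄)² = 255.9143 ⇒ m₂ = 36.55918
Σ(xᵢ − x̄)⁴ = 37674.7492 ⇒ m₄ = 5382.10703
m₂² = 1336.57391
g₂ = m₄/m₂² − 3 = 4.02679 − 3 ≈ 1.0268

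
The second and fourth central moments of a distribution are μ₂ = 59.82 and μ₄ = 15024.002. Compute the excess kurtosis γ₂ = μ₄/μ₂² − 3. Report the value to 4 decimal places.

μ₂² = 59.82² = 3578.43240
μ₄/μ₂² = 15024.002 / 3578.43240 = 4.19849
γ₂ = 4.19849 − 3 ≈ 1.1985

1.1985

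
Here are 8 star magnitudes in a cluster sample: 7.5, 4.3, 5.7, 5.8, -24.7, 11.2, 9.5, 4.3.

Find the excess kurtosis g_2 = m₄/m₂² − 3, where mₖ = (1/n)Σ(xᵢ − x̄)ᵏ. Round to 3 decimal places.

2.646

x̄ = 2.9500
Σ(xᵢ − x̄)² = 915.5200 ⇒ m₂ = 114.44000
Σ(xᵢ − x̄)⁴ = 591526.1843 ⇒ m₄ = 73940.77304
m₂² = 13096.51360
g_2 = m₄/m₂² − 3 = 5.64584 − 3 ≈ 2.646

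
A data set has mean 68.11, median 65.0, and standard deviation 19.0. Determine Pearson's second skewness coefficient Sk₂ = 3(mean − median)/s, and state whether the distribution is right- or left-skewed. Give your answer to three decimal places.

Sk₂ = 3(68.11 − 65.0) / 19.0 = 3 × 3.1100 / 19.0
    = 9.3300 / 19.0 ≈ 0.491
Sk₂ > 0 ⇒ mean > median ⇒ right-skewed (positive skew).

0.491, right-skewed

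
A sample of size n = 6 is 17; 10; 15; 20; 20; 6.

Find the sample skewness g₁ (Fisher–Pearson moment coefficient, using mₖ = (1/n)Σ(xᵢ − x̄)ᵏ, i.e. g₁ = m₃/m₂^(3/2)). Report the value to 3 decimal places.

x̄ = (17 + 10 + 15 + 20 + 20 + 6) / 6 = 14.6667
deviations (xᵢ − x̄): 2.3333, -4.6667, 0.3333, 5.3333, 5.3333, -8.6667
Σ(xᵢ − x̄)² = 159.3333 ⇒ m₂ = 159.3333/6 = 26.55556
Σ(xᵢ − x̄)³ = -436.4444 ⇒ m₃ = -436.4444/6 = -72.74074
m₂^(3/2) = 26.55556^(1.5) = 136.84631
g₁ = m₃ / m₂^(3/2) = -72.74074 / 136.84631 ≈ -0.532

-0.532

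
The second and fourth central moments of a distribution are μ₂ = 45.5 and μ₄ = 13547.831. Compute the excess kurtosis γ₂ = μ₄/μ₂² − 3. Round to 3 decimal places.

3.544

μ₂² = 45.5² = 2070.25000
μ₄/μ₂² = 13547.831 / 2070.25000 = 6.54406
γ₂ = 6.54406 − 3 ≈ 3.544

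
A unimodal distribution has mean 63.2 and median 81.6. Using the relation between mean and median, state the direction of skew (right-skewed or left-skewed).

mean − median = 63.2 − 81.6 = -18.4
mean < median ⇒ the longer tail is on the left ⇒ left-skewed (negatively skewed).

left-skewed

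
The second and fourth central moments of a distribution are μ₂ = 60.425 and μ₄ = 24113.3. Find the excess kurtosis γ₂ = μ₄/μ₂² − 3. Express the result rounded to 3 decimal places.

μ₂² = 60.425² = 3651.18062
μ₄/μ₂² = 24113.3 / 3651.18062 = 6.60425
γ₂ = 6.60425 − 3 ≈ 3.604

3.604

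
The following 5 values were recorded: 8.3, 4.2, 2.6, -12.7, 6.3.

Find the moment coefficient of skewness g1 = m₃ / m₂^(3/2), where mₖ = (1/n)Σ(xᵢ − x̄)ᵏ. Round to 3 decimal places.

x̄ = (8.3 + 4.2 + 2.6 - 12.7 + 6.3) / 5 = 1.7400
deviations (xᵢ − x̄): 6.5600, 2.4600, 0.8600, -14.4400, 4.5600
Σ(xᵢ − x̄)² = 279.1320 ⇒ m₂ = 279.1320/5 = 55.82640
Σ(xᵢ − x̄)³ = -2618.2942 ⇒ m₃ = -2618.2942/5 = -523.65883
m₂^(3/2) = 55.82640^(1.5) = 417.11848
g1 = m₃ / m₂^(3/2) = -523.65883 / 417.11848 ≈ -1.255

-1.255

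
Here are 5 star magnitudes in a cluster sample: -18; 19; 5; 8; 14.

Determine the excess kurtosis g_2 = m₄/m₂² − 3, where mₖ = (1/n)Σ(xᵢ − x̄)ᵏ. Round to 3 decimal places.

x̄ = 5.6000
Σ(xᵢ − x̄)² = 813.2000 ⇒ m₂ = 162.64000
Σ(xᵢ − x̄)⁴ = 347458.2560 ⇒ m₄ = 69491.65120
m₂² = 26451.76960
g_2 = m₄/m₂² − 3 = 2.62711 − 3 ≈ -0.373

-0.373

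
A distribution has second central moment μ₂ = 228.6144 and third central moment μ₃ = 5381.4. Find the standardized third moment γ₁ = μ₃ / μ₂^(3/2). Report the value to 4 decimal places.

1.5568

σ = √μ₂ = √228.6144 = 15.12000
σ³ = μ₂^(3/2) = 3456.64973
γ₁ = μ₃/σ³ = 5381.4 / 3456.64973 ≈ 1.5568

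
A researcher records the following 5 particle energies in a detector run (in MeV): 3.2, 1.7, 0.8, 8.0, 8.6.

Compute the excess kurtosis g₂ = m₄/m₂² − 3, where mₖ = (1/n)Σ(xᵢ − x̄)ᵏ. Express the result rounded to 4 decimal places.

x̄ = 4.4600
Σ(xᵢ − x̄)² = 52.2720 ⇒ m₂ = 10.45440
Σ(xᵢ − x̄)⁴ = 690.7973 ⇒ m₄ = 138.15946
m₂² = 109.29448
g₂ = m₄/m₂² − 3 = 1.26410 − 3 ≈ -1.7359

-1.7359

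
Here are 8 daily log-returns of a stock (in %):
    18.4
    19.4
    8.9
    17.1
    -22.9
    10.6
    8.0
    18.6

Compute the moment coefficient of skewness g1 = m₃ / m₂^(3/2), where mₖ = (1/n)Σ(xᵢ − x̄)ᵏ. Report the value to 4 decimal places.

-1.7959

x̄ = (18.4 + 19.4 + 8.9 + 17.1 - 22.9 + 10.6 + 8.0 + 18.6) / 8 = 9.7625
deviations (xᵢ − x̄): 8.6375, 9.6375, -0.8625, 7.3375, -32.6625, 0.8375, -1.7625, 8.8375
Σ(xᵢ − x̄)² = 1370.8187 ⇒ m₂ = 1370.8187/8 = 171.35234
Σ(xᵢ − x̄)³ = -32226.3335 ⇒ m₃ = -32226.3335/8 = -4028.29168
m₂^(3/2) = 171.35234^(1.5) = 2243.02996
g1 = m₃ / m₂^(3/2) = -4028.29168 / 2243.02996 ≈ -1.7959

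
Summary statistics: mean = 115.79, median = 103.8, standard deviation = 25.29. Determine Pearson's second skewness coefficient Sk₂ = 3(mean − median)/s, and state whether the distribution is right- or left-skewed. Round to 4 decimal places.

1.4223, right-skewed

Sk₂ = 3(115.79 − 103.8) / 25.29 = 3 × 11.9900 / 25.29
    = 35.9700 / 25.29 ≈ 1.4223
Sk₂ > 0 ⇒ mean > median ⇒ right-skewed (positive skew).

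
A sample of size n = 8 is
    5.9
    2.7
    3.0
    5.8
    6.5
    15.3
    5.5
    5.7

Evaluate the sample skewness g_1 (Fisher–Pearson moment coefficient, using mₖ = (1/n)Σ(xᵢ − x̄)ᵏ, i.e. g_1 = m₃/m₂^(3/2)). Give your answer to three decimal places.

1.666

x̄ = (5.9 + 2.7 + 3.0 + 5.8 + 6.5 + 15.3 + 5.5 + 5.7) / 8 = 6.3000
deviations (xᵢ − x̄): -0.4000, -3.6000, -3.3000, -0.5000, 0.2000, 9.0000, -0.8000, -0.6000
Σ(xᵢ − x̄)² = 106.3000 ⇒ m₂ = 106.3000/8 = 13.28750
Σ(xᵢ − x̄)³ = 645.4980 ⇒ m₃ = 645.4980/8 = 80.68725
m₂^(3/2) = 13.28750^(1.5) = 48.43563
g_1 = m₃ / m₂^(3/2) = 80.68725 / 48.43563 ≈ 1.666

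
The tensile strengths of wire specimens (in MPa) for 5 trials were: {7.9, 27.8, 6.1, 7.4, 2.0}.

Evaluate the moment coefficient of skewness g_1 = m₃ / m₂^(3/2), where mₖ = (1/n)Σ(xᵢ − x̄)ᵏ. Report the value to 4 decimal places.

x̄ = (7.9 + 27.8 + 6.1 + 7.4 + 2.0) / 5 = 10.2400
deviations (xᵢ − x̄): -2.3400, 17.5600, -4.1400, -2.8400, -8.2400
Σ(xᵢ − x̄)² = 406.9320 ⇒ m₂ = 406.9320/5 = 81.38640
Σ(xᵢ − x̄)³ = 4748.5358 ⇒ m₃ = 4748.5358/5 = 949.70717
m₂^(3/2) = 81.38640^(1.5) = 734.22262
g_1 = m₃ / m₂^(3/2) = 949.70717 / 734.22262 ≈ 1.2935

1.2935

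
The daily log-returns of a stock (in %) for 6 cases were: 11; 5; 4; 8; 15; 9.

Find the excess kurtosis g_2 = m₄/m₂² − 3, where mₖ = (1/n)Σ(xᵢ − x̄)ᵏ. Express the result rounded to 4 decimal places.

-0.9195

x̄ = 8.6667
Σ(xᵢ − x̄)² = 81.3333 ⇒ m₂ = 13.55556
Σ(xᵢ − x̄)⁴ = 2293.7778 ⇒ m₄ = 382.29630
m₂² = 183.75309
g_2 = m₄/m₂² − 3 = 2.08049 − 3 ≈ -0.9195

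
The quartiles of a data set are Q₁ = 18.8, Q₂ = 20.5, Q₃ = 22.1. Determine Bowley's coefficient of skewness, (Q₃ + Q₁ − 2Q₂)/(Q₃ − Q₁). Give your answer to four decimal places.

-0.0303

numerator: Q₃ + Q₁ − 2Q₂ = 22.1 + 18.8 − 2×20.5 = -0.1000
denominator: Q₃ − Q₁ = 22.1 − 18.8 = 3.3000
Bowley skewness = -0.1000 / 3.3000 ≈ -0.0303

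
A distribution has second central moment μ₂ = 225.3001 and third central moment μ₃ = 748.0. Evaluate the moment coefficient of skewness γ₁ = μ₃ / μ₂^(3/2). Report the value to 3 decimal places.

0.221

σ = √μ₂ = √225.3001 = 15.01000
σ³ = μ₂^(3/2) = 3381.75450
γ₁ = μ₃/σ³ = 748.0 / 3381.75450 ≈ 0.221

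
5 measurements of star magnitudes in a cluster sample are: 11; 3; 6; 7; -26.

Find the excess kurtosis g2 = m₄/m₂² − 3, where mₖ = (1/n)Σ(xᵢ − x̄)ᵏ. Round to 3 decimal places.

0.076

x̄ = 0.2000
Σ(xᵢ − x̄)² = 890.8000 ⇒ m₂ = 178.16000
Σ(xᵢ − x̄)⁴ = 488136.0160 ⇒ m₄ = 97627.20320
m₂² = 31740.98560
g2 = m₄/m₂² − 3 = 3.07575 − 3 ≈ 0.076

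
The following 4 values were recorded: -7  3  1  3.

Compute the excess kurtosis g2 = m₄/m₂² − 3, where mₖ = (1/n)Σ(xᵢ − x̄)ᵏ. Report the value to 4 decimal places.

x̄ = 0.0000
Σ(xᵢ − x̄)² = 68.0000 ⇒ m₂ = 17.00000
Σ(xᵢ − x̄)⁴ = 2564.0000 ⇒ m₄ = 641.00000
m₂² = 289.00000
g2 = m₄/m₂² − 3 = 2.21799 − 3 ≈ -0.7820

-0.7820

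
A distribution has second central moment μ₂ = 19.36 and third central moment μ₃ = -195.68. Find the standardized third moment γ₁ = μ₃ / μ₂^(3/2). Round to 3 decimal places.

-2.297

σ = √μ₂ = √19.36 = 4.40000
σ³ = μ₂^(3/2) = 85.18400
γ₁ = μ₃/σ³ = -195.68 / 85.18400 ≈ -2.297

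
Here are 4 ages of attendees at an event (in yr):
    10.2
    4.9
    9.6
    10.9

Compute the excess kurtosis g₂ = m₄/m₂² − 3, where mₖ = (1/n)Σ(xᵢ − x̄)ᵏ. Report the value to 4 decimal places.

x̄ = 8.9000
Σ(xᵢ − x̄)² = 22.1800 ⇒ m₂ = 5.54500
Σ(xᵢ − x̄)⁴ = 275.0962 ⇒ m₄ = 68.77405
m₂² = 30.74702
g₂ = m₄/m₂² − 3 = 2.23677 − 3 ≈ -0.7632

-0.7632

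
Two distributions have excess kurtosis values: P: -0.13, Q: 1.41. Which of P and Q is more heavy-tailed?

Higher excess kurtosis ⇒ heavier tails relative to the normal distribution.
-0.13 vs 1.41: the larger is 1.41, so Q has heavier tails. (Q is leptokurtic — heavier-than-normal tails; the other is platykurtic.)

Q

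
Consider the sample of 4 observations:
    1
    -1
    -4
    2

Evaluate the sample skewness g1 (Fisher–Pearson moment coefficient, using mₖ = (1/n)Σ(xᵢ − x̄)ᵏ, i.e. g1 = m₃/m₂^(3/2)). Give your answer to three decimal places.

x̄ = (1 - 1 - 4 + 2) / 4 = -0.5000
deviations (xᵢ − x̄): 1.5000, -0.5000, -3.5000, 2.5000
Σ(xᵢ − x̄)² = 21.0000 ⇒ m₂ = 21.0000/4 = 5.25000
Σ(xᵢ − x̄)³ = -24.0000 ⇒ m₃ = -24.0000/4 = -6.00000
m₂^(3/2) = 5.25000^(1.5) = 12.02926
g1 = m₃ / m₂^(3/2) = -6.00000 / 12.02926 ≈ -0.499

-0.499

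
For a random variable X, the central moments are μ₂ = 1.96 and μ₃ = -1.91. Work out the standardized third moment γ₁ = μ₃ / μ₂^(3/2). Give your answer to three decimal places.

-0.696

σ = √μ₂ = √1.96 = 1.40000
σ³ = μ₂^(3/2) = 2.74400
γ₁ = μ₃/σ³ = -1.91 / 2.74400 ≈ -0.696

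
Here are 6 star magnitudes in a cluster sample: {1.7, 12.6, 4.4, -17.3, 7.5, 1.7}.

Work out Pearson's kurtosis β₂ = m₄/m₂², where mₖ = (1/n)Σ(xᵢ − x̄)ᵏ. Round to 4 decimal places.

3.2543

x̄ = 1.7667
Σ(xᵢ − x̄)² = 520.7133 ⇒ m₂ = 86.78556
Σ(xᵢ − x̄)⁴ = 147061.9428 ⇒ m₄ = 24510.32380
m₂² = 7531.73265
β₂ = m₄/m₂² = 24510.32380 / 7531.73265 ≈ 3.2543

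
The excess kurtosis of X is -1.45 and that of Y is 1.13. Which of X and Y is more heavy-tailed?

Higher excess kurtosis ⇒ heavier tails relative to the normal distribution.
-1.45 vs 1.13: the larger is 1.13, so Y has heavier tails. (Y is leptokurtic — heavier-than-normal tails; the other is platykurtic.)

Y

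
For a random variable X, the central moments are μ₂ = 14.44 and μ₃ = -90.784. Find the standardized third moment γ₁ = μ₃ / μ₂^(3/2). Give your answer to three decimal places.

σ = √μ₂ = √14.44 = 3.80000
σ³ = μ₂^(3/2) = 54.87200
γ₁ = μ₃/σ³ = -90.784 / 54.87200 ≈ -1.654

-1.654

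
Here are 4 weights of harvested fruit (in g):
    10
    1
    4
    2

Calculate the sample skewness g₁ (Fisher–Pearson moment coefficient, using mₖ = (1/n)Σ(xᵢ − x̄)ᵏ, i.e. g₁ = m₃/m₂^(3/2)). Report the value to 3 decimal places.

0.848

x̄ = (10 + 1 + 4 + 2) / 4 = 4.2500
deviations (xᵢ − x̄): 5.7500, -3.2500, -0.2500, -2.2500
Σ(xᵢ − x̄)² = 48.7500 ⇒ m₂ = 48.7500/4 = 12.18750
Σ(xᵢ − x̄)³ = 144.3750 ⇒ m₃ = 144.3750/4 = 36.09375
m₂^(3/2) = 12.18750^(1.5) = 42.54729
g₁ = m₃ / m₂^(3/2) = 36.09375 / 42.54729 ≈ 0.848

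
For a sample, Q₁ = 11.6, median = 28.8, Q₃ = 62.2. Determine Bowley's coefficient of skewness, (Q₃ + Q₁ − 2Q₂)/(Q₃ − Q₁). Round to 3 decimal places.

0.320

numerator: Q₃ + Q₁ − 2Q₂ = 62.2 + 11.6 − 2×28.8 = 16.2000
denominator: Q₃ − Q₁ = 62.2 − 11.6 = 50.6000
Bowley skewness = 16.2000 / 50.6000 ≈ 0.320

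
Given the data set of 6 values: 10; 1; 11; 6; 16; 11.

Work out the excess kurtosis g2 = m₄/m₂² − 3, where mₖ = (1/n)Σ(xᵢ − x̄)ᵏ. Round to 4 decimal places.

x̄ = 9.1667
Σ(xᵢ − x̄)² = 130.8333 ⇒ m₂ = 21.80556
Σ(xᵢ − x̄)⁴ = 6752.1528 ⇒ m₄ = 1125.35880
m₂² = 475.48225
g2 = m₄/m₂² − 3 = 2.36677 − 3 ≈ -0.6332

-0.6332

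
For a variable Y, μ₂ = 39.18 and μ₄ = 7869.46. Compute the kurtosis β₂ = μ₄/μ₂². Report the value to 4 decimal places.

μ₂² = 39.18² = 1535.07240
μ₄/μ₂² = 7869.46 / 1535.07240 = 5.12644
β₂ ≈ 5.1264

5.1264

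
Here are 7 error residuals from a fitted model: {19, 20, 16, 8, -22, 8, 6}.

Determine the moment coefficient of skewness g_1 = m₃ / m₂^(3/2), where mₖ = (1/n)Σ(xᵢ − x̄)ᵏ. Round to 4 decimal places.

-1.4002

x̄ = (19 + 20 + 16 + 8 - 22 + 8 + 6) / 7 = 7.8571
deviations (xᵢ − x̄): 11.1429, 12.1429, 8.1429, 0.1429, -29.8571, 0.1429, -1.8571
Σ(xᵢ − x̄)² = 1232.8571 ⇒ m₂ = 1232.8571/7 = 176.12245
Σ(xᵢ − x̄)³ = -22908.6122 ⇒ m₃ = -22908.6122/7 = -3272.65889
m₂^(3/2) = 176.12245^(1.5) = 2337.34098
g_1 = m₃ / m₂^(3/2) = -3272.65889 / 2337.34098 ≈ -1.4002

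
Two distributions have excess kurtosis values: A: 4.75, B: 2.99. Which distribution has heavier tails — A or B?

A

Higher excess kurtosis ⇒ heavier tails relative to the normal distribution.
4.75 vs 2.99: the larger is 4.75, so A has heavier tails.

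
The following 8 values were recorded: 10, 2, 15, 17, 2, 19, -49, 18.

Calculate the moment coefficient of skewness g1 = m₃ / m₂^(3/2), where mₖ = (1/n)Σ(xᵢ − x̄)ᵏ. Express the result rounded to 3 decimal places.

-1.884

x̄ = (10 + 2 + 15 + 17 + 2 + 19 - 49 + 18) / 8 = 4.2500
deviations (xᵢ − x̄): 5.7500, -2.2500, 10.7500, 12.7500, -2.2500, 14.7500, -53.2500, 13.7500
Σ(xᵢ − x̄)² = 3563.5000 ⇒ m₂ = 3563.5000/8 = 445.43750
Σ(xᵢ − x̄)³ = -141702.7500 ⇒ m₃ = -141702.7500/8 = -17712.84375
m₂^(3/2) = 445.43750^(1.5) = 9401.13229
g1 = m₃ / m₂^(3/2) = -17712.84375 / 9401.13229 ≈ -1.884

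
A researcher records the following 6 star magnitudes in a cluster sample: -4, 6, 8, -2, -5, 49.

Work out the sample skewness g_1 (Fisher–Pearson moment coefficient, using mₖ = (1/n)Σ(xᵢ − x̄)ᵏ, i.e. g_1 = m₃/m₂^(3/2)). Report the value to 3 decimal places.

1.527

x̄ = (-4 + 6 + 8 - 2 - 5 + 49) / 6 = 8.6667
deviations (xᵢ − x̄): -12.6667, -2.6667, -0.6667, -10.6667, -13.6667, 40.3333
Σ(xᵢ − x̄)² = 2095.3333 ⇒ m₂ = 2095.3333/6 = 349.22222
Σ(xᵢ − x̄)³ = 59795.5556 ⇒ m₃ = 59795.5556/6 = 9965.92593
m₂^(3/2) = 349.22222^(1.5) = 6526.08622
g_1 = m₃ / m₂^(3/2) = 9965.92593 / 6526.08622 ≈ 1.527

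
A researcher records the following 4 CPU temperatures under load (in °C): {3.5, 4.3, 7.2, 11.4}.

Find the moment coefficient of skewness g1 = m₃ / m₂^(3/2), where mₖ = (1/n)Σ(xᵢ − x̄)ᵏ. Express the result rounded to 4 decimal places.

0.5809

x̄ = (3.5 + 4.3 + 7.2 + 11.4) / 4 = 6.6000
deviations (xᵢ − x̄): -3.1000, -2.3000, 0.6000, 4.8000
Σ(xᵢ − x̄)² = 38.3000 ⇒ m₂ = 38.3000/4 = 9.57500
Σ(xᵢ − x̄)³ = 68.8500 ⇒ m₃ = 68.8500/4 = 17.21250
m₂^(3/2) = 9.57500^(1.5) = 29.62840
g1 = m₃ / m₂^(3/2) = 17.21250 / 29.62840 ≈ 0.5809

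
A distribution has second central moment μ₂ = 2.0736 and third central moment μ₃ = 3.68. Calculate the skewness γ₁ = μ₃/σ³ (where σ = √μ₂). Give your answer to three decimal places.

σ = √μ₂ = √2.0736 = 1.44000
σ³ = μ₂^(3/2) = 2.98598
γ₁ = μ₃/σ³ = 3.68 / 2.98598 ≈ 1.232

1.232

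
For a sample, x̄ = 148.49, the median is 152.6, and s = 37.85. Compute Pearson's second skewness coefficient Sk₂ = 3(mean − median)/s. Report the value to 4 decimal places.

-0.3258

Sk₂ = 3(148.49 − 152.6) / 37.85 = 3 × -4.1100 / 37.85
    = -12.3300 / 37.85 ≈ -0.3258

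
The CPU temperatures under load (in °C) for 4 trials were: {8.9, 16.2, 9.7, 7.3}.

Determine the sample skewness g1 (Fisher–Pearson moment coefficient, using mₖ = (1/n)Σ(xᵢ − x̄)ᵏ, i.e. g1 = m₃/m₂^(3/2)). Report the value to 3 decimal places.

x̄ = (8.9 + 16.2 + 9.7 + 7.3) / 4 = 10.5250
deviations (xᵢ − x̄): -1.6250, 5.6750, -0.8250, -3.2250
Σ(xᵢ − x̄)² = 45.9275 ⇒ m₂ = 45.9275/4 = 11.48187
Σ(xᵢ − x̄)³ = 144.3724 ⇒ m₃ = 144.3724/4 = 36.09309
m₂^(3/2) = 11.48187^(1.5) = 38.90624
g1 = m₃ / m₂^(3/2) = 36.09309 / 38.90624 ≈ 0.928

0.928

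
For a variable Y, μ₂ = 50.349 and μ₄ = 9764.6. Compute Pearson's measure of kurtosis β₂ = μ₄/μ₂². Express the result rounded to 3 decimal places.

μ₂² = 50.349² = 2535.02180
μ₄/μ₂² = 9764.6 / 2535.02180 = 3.85188
β₂ ≈ 3.852

3.852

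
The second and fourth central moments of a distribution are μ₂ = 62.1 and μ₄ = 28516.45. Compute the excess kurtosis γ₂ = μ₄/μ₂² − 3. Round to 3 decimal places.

4.395

μ₂² = 62.1² = 3856.41000
μ₄/μ₂² = 28516.45 / 3856.41000 = 7.39456
γ₂ = 7.39456 − 3 ≈ 4.395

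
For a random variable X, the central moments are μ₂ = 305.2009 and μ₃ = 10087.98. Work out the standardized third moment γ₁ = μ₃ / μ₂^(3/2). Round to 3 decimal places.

1.892

σ = √μ₂ = √305.2009 = 17.47000
σ³ = μ₂^(3/2) = 5331.85972
γ₁ = μ₃/σ³ = 10087.98 / 5331.85972 ≈ 1.892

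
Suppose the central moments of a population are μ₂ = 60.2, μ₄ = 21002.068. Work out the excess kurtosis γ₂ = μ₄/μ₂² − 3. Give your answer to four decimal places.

μ₂² = 60.2² = 3624.04000
μ₄/μ₂² = 21002.068 / 3624.04000 = 5.79521
γ₂ = 5.79521 − 3 ≈ 2.7952

2.7952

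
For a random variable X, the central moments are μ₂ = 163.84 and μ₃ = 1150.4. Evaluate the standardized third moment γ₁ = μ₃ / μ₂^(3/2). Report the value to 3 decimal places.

0.549

σ = √μ₂ = √163.84 = 12.80000
σ³ = μ₂^(3/2) = 2097.15200
γ₁ = μ₃/σ³ = 1150.4 / 2097.15200 ≈ 0.549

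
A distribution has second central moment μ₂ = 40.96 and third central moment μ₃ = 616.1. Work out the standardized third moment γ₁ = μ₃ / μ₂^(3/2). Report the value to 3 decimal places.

σ = √μ₂ = √40.96 = 6.40000
σ³ = μ₂^(3/2) = 262.14400
γ₁ = μ₃/σ³ = 616.1 / 262.14400 ≈ 2.350

2.350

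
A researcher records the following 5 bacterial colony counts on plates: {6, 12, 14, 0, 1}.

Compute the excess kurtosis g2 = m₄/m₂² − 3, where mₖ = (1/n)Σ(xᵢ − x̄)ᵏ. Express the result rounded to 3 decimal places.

-1.672

x̄ = 6.6000
Σ(xᵢ − x̄)² = 159.2000 ⇒ m₂ = 31.84000
Σ(xᵢ − x̄)⁴ = 6730.0160 ⇒ m₄ = 1346.00320
m₂² = 1013.78560
g2 = m₄/m₂² − 3 = 1.32770 − 3 ≈ -1.672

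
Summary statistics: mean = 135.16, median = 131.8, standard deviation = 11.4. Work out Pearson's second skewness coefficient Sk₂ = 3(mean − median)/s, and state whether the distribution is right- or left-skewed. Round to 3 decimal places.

Sk₂ = 3(135.16 − 131.8) / 11.4 = 3 × 3.3600 / 11.4
    = 10.0800 / 11.4 ≈ 0.884
Sk₂ > 0 ⇒ mean > median ⇒ right-skewed (positive skew).

0.884, right-skewed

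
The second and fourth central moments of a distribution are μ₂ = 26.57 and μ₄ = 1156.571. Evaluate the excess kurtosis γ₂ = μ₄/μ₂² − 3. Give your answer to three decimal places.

-1.362

μ₂² = 26.57² = 705.96490
μ₄/μ₂² = 1156.571 / 705.96490 = 1.63828
γ₂ = 1.63828 − 3 ≈ -1.362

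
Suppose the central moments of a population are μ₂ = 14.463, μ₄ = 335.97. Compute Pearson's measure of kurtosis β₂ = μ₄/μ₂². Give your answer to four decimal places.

1.6061

μ₂² = 14.463² = 209.17837
μ₄/μ₂² = 335.97 / 209.17837 = 1.60614
β₂ ≈ 1.6061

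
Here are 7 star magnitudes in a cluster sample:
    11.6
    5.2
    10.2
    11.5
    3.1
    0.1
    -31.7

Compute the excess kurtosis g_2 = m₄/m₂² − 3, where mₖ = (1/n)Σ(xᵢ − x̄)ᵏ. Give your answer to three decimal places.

1.411

x̄ = 1.4286
Σ(xᵢ − x̄)² = 1398.1143 ⇒ m₂ = 199.73061
Σ(xᵢ − x̄)⁴ = 1231636.1996 ⇒ m₄ = 175948.02852
m₂² = 39892.31747
g_2 = m₄/m₂² − 3 = 4.41057 − 3 ≈ 1.411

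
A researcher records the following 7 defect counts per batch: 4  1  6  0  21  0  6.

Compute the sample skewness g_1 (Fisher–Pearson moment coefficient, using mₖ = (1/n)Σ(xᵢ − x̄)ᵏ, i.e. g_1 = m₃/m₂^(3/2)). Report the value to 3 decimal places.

1.529

x̄ = (4 + 1 + 6 + 0 + 21 + 0 + 6) / 7 = 5.4286
deviations (xᵢ − x̄): -1.4286, -4.4286, 0.5714, -5.4286, 15.5714, -5.4286, 0.5714
Σ(xᵢ − x̄)² = 323.7143 ⇒ m₂ = 323.7143/7 = 46.24490
Σ(xᵢ − x̄)³ = 3366.2449 ⇒ m₃ = 3366.2449/7 = 480.89213
m₂^(3/2) = 46.24490^(1.5) = 314.48196
g_1 = m₃ / m₂^(3/2) = 480.89213 / 314.48196 ≈ 1.529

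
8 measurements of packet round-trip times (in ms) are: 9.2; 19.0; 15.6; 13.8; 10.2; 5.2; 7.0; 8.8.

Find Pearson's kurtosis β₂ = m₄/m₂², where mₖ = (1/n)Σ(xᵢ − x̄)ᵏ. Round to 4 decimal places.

2.0604

x̄ = 11.1000
Σ(xᵢ − x̄)² = 151.2800 ⇒ m₂ = 18.91000
Σ(xᵢ − x̄)⁴ = 5894.1992 ⇒ m₄ = 736.77490
m₂² = 357.58810
β₂ = m₄/m₂² = 736.77490 / 357.58810 ≈ 2.0604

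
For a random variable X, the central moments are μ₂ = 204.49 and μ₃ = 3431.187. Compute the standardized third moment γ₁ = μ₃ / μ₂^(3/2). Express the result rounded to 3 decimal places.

1.173

σ = √μ₂ = √204.49 = 14.30000
σ³ = μ₂^(3/2) = 2924.20700
γ₁ = μ₃/σ³ = 3431.187 / 2924.20700 ≈ 1.173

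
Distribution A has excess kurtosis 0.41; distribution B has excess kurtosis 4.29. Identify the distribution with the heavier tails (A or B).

B

Higher excess kurtosis ⇒ heavier tails relative to the normal distribution.
0.41 vs 4.29: the larger is 4.29, so B has heavier tails.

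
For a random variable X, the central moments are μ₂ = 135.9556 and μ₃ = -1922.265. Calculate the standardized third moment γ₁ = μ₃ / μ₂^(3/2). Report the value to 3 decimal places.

σ = √μ₂ = √135.9556 = 11.66000
σ³ = μ₂^(3/2) = 1585.24230
γ₁ = μ₃/σ³ = -1922.265 / 1585.24230 ≈ -1.213

-1.213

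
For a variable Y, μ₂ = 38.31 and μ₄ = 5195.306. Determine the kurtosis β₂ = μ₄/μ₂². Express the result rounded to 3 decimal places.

μ₂² = 38.31² = 1467.65610
μ₄/μ₂² = 5195.306 / 1467.65610 = 3.53987
β₂ ≈ 3.540

3.540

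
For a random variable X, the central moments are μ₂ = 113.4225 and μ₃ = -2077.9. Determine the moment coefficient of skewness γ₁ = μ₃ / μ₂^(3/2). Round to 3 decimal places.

σ = √μ₂ = √113.4225 = 10.65000
σ³ = μ₂^(3/2) = 1207.94963
γ₁ = μ₃/σ³ = -2077.9 / 1207.94963 ≈ -1.720

-1.720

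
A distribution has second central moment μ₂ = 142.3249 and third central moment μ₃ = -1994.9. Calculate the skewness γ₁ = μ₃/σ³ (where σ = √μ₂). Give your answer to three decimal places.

σ = √μ₂ = √142.3249 = 11.93000
σ³ = μ₂^(3/2) = 1697.93606
γ₁ = μ₃/σ³ = -1994.9 / 1697.93606 ≈ -1.175

-1.175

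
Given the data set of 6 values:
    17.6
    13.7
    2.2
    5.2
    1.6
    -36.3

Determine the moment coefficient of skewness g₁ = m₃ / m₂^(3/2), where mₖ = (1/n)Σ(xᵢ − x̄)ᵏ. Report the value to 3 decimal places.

x̄ = (17.6 + 13.7 + 2.2 + 5.2 + 1.6 - 36.3) / 6 = 0.6667
deviations (xᵢ − x̄): 16.9333, 13.0333, 1.5333, 4.5333, 0.9333, -36.9667
Σ(xᵢ − x̄)² = 1846.9133 ⇒ m₂ = 1846.9133/6 = 307.81889
Σ(xᵢ − x̄)³ = -43349.2704 ⇒ m₃ = -43349.2704/6 = -7224.87841
m₂^(3/2) = 307.81889^(1.5) = 5400.61103
g₁ = m₃ / m₂^(3/2) = -7224.87841 / 5400.61103 ≈ -1.338

-1.338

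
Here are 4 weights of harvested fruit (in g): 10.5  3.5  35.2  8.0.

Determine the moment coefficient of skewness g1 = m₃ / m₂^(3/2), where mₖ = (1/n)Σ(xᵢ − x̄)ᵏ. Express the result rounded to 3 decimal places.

x̄ = (10.5 + 3.5 + 35.2 + 8.0) / 4 = 14.3000
deviations (xᵢ − x̄): -3.8000, -10.8000, 20.9000, -6.3000
Σ(xᵢ − x̄)² = 607.5800 ⇒ m₂ = 607.5800/4 = 151.89500
Σ(xᵢ − x̄)³ = 7564.6980 ⇒ m₃ = 7564.6980/4 = 1891.17450
m₂^(3/2) = 151.89500^(1.5) = 1872.04040
g1 = m₃ / m₂^(3/2) = 1891.17450 / 1872.04040 ≈ 1.010

1.010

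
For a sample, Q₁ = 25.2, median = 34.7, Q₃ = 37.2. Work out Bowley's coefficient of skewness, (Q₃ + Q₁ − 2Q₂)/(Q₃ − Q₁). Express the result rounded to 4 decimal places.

numerator: Q₃ + Q₁ − 2Q₂ = 37.2 + 25.2 − 2×34.7 = -7.0000
denominator: Q₃ − Q₁ = 37.2 − 25.2 = 12.0000
Bowley skewness = -7.0000 / 12.0000 ≈ -0.5833

-0.5833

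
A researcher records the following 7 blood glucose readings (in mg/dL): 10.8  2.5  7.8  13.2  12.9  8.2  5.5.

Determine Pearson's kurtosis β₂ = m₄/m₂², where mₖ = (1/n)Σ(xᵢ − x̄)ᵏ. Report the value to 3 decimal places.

x̄ = 8.7000
Σ(xᵢ − x̄)² = 92.0400 ⇒ m₂ = 13.14857
Σ(xᵢ − x̄)⁴ = 2323.8900 ⇒ m₄ = 331.98429
m₂² = 172.88493
β₂ = m₄/m₂² = 331.98429 / 172.88493 ≈ 1.920

1.920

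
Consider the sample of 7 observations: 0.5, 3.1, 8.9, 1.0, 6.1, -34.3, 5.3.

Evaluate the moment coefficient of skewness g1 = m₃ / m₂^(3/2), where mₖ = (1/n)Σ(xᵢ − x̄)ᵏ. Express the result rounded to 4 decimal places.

-1.8724

x̄ = (0.5 + 3.1 + 8.9 + 1.0 + 6.1 - 34.3 + 5.3) / 7 = -1.3429
deviations (xᵢ − x̄): 1.8429, 4.4429, 10.2429, 2.3429, 7.4429, -32.9571, 6.6429
Σ(xᵢ − x̄)² = 1319.2371 ⇒ m₂ = 1319.2371/7 = 188.46245
Σ(xᵢ − x̄)³ = -33910.2722 ⇒ m₃ = -33910.2722/7 = -4844.32461
m₂^(3/2) = 188.46245^(1.5) = 2587.24315
g1 = m₃ / m₂^(3/2) = -4844.32461 / 2587.24315 ≈ -1.8724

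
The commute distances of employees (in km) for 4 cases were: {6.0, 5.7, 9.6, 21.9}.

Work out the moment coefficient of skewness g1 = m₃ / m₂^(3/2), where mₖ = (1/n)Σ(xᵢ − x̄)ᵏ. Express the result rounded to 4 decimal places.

0.9808

x̄ = (6.0 + 5.7 + 9.6 + 21.9) / 4 = 10.8000
deviations (xᵢ − x̄): -4.8000, -5.1000, -1.2000, 11.1000
Σ(xᵢ − x̄)² = 173.7000 ⇒ m₂ = 173.7000/4 = 43.42500
Σ(xᵢ − x̄)³ = 1122.6600 ⇒ m₃ = 1122.6600/4 = 280.66500
m₂^(3/2) = 43.42500^(1.5) = 286.16054
g1 = m₃ / m₂^(3/2) = 280.66500 / 286.16054 ≈ 0.9808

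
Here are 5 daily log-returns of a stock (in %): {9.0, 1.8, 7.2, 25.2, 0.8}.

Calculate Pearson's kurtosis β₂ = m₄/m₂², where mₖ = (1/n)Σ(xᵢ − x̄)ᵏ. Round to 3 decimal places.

2.666

x̄ = 8.8000
Σ(xᵢ − x̄)² = 384.5600 ⇒ m₂ = 76.91200
Σ(xᵢ − x̄)⁴ = 78843.0368 ⇒ m₄ = 15768.60736
m₂² = 5915.45574
β₂ = m₄/m₂² = 15768.60736 / 5915.45574 ≈ 2.666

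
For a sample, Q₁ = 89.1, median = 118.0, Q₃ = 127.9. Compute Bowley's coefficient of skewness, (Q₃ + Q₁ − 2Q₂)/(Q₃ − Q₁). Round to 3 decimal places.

-0.490

numerator: Q₃ + Q₁ − 2Q₂ = 127.9 + 89.1 − 2×118.0 = -19.0000
denominator: Q₃ − Q₁ = 127.9 − 89.1 = 38.8000
Bowley skewness = -19.0000 / 38.8000 ≈ -0.490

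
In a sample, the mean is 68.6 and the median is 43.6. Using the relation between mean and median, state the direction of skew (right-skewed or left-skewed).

mean − median = 68.6 − 43.6 = 25.0
mean > median ⇒ the longer tail is on the right ⇒ right-skewed (positively skewed).

right-skewed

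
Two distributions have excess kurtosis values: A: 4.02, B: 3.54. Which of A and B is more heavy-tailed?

Higher excess kurtosis ⇒ heavier tails relative to the normal distribution.
4.02 vs 3.54: the larger is 4.02, so A has heavier tails.

A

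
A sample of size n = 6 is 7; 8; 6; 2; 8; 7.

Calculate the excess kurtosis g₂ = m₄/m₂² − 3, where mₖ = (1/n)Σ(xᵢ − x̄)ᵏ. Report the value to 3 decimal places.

0.445

x̄ = 6.3333
Σ(xᵢ − x̄)² = 25.3333 ⇒ m₂ = 4.22222
Σ(xᵢ − x̄)⁴ = 368.4444 ⇒ m₄ = 61.40741
m₂² = 17.82716
g₂ = m₄/m₂² − 3 = 3.44460 − 3 ≈ 0.445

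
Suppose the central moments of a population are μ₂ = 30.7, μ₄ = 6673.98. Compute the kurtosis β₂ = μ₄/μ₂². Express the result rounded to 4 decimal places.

7.0812

μ₂² = 30.7² = 942.49000
μ₄/μ₂² = 6673.98 / 942.49000 = 7.08122
β₂ ≈ 7.0812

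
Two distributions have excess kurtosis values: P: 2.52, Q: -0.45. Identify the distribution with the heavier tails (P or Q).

P

Higher excess kurtosis ⇒ heavier tails relative to the normal distribution.
2.52 vs -0.45: the larger is 2.52, so P has heavier tails. (P is leptokurtic — heavier-than-normal tails; the other is platykurtic.)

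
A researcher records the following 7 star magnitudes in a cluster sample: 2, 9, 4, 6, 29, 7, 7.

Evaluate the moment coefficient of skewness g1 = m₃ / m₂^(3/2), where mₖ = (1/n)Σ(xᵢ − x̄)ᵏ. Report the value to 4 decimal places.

x̄ = (2 + 9 + 4 + 6 + 29 + 7 + 7) / 7 = 9.1429
deviations (xᵢ − x̄): -7.1429, -0.1429, -5.1429, -3.1429, 19.8571, -2.1429, -2.1429
Σ(xᵢ − x̄)² = 490.8571 ⇒ m₂ = 490.8571/7 = 70.12245
Σ(xᵢ − x̄)³ = 7278.6122 ⇒ m₃ = 7278.6122/7 = 1039.80175
m₂^(3/2) = 70.12245^(1.5) = 587.19941
g1 = m₃ / m₂^(3/2) = 1039.80175 / 587.19941 ≈ 1.7708

1.7708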